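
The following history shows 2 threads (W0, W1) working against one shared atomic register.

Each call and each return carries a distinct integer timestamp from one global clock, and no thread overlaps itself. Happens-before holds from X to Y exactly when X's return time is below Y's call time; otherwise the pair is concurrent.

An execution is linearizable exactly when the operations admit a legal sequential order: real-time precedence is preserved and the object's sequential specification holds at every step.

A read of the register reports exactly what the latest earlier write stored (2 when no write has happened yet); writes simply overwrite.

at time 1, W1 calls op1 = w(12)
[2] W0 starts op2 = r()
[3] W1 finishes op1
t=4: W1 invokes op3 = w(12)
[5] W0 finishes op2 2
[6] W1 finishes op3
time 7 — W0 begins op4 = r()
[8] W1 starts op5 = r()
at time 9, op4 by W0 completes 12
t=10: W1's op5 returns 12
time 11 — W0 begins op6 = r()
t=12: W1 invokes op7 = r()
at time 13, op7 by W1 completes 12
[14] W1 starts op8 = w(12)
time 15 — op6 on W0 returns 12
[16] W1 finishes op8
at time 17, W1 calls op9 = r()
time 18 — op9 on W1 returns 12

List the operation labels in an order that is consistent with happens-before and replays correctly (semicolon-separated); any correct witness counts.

op2; op1; op3; op4; op5; op6; op7; op8; op9

step 1: op2 r() → 2 — value 2
step 2: op1 w(12) — value 12
step 3: op3 w(12) — value 12
step 4: op4 r() → 12 — value 12
step 5: op5 r() → 12 — value 12
step 6: op6 r() → 12 — value 12
step 7: op7 r() → 12 — value 12
step 8: op8 w(12) — value 12
step 9: op9 r() → 12 — value 12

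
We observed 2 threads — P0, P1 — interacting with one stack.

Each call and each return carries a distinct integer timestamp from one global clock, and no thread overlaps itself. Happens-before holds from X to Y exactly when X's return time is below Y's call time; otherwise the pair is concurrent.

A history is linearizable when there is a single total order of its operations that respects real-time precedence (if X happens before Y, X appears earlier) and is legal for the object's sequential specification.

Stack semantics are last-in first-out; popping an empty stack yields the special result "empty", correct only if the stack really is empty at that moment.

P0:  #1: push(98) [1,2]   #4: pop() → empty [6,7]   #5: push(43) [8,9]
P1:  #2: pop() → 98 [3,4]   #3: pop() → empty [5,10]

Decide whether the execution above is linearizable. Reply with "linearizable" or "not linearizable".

one valid linearization: #1, #2, #3, #4, #5
after step 1 (#1 push(98)): stack <98>
after step 2 (#2 pop() → 98): stack <>
after step 3 (#3 pop() → empty): stack <>
after step 4 (#4 pop() → empty): stack <>
after step 5 (#5 push(43)): stack <43>

linearizable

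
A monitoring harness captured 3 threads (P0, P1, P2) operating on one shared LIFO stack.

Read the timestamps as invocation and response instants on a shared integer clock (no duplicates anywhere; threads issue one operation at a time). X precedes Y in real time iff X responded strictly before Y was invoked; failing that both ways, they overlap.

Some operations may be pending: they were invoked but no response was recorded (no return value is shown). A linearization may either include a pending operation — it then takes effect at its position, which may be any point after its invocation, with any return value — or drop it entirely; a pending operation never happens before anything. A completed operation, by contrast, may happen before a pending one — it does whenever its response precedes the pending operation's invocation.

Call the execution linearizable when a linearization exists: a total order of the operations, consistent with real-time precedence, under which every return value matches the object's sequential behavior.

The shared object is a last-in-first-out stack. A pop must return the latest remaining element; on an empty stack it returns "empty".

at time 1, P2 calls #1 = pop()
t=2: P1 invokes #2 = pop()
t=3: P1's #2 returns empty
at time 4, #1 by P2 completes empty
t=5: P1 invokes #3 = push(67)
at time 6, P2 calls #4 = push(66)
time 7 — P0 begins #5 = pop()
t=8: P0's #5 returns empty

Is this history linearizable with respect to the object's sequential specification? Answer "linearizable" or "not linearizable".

a witness: #1, #2, #5
1. #1 pop() → empty, leaving stack <>
2. #2 pop() → empty, leaving stack <>
3. #5 pop() → empty, leaving stack <>

linearizable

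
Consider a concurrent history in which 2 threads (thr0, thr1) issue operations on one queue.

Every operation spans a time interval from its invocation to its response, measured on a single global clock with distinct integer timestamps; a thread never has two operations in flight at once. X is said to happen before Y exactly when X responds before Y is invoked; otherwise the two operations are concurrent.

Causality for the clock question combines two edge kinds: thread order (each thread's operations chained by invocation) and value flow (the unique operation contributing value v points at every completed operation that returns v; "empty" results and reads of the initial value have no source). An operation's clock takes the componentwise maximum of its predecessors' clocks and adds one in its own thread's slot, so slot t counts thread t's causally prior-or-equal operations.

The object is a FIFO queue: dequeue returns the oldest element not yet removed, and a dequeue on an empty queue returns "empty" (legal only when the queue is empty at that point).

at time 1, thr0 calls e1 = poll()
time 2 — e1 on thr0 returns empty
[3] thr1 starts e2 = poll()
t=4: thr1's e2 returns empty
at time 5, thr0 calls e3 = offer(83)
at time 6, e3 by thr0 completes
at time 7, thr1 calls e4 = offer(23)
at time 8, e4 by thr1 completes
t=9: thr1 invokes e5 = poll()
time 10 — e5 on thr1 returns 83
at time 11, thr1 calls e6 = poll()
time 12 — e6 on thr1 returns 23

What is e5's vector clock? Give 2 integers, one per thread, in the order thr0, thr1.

VC(e2, invoked at 3): no causal predecessors; +1 on thr1 → (0, 1)
VC(e1, invoked at 1): no causal predecessors; +1 on thr0 → (1, 0)
VC(e4, invoked at 7): max of VC(e2)=(0, 1), then +1 on thread thr1 → (0, 2)
VC(e3, invoked at 5): max of VC(e1)=(1, 0), then +1 on thread thr0 → (2, 0)
VC(e5, invoked at 9): max of VC(e3)=(2, 0), VC(e4)=(0, 2), then +1 on thread thr1 → (2, 3)
VC(e6, invoked at 11): max of VC(e4)=(0, 2), VC(e5)=(2, 3), then +1 on thread thr1 → (2, 4)
target: VC(e5) = (2, 3)

(2, 3)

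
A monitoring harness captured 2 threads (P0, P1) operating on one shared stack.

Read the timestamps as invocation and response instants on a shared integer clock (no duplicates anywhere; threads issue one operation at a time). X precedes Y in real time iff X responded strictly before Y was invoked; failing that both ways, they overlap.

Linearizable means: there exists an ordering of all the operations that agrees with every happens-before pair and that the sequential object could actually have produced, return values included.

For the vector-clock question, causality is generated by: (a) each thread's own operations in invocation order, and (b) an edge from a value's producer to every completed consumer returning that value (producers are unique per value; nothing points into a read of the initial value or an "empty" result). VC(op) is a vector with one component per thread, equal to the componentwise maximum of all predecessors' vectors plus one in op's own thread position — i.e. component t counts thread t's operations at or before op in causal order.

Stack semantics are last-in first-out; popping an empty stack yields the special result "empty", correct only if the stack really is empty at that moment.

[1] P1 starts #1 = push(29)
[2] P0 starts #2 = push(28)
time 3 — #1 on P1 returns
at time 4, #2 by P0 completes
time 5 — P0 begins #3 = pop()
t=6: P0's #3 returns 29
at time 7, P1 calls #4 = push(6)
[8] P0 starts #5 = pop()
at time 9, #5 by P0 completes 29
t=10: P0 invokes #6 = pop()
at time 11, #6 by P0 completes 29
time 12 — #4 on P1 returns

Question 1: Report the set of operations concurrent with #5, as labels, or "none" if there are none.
Answer: #4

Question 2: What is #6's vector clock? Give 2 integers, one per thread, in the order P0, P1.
Answer: (4, 1)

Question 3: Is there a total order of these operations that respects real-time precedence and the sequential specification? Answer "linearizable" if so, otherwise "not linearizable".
not linearizable

already the first 9 events (up to #5's response at time 9) admit no linearization; the first 8 still do
every one of the 2 real-time-consistent orders over 4 completed stack ops fails the sequential spec
include/drop combinations of the 1 pending operation (#4) were all tried; none helps
one such order, #1, #2, #3, #5 (pending dropped), breaks at step 3 where #3 pop() → 29 is illegal
one such order, #2, #1, #3, #5 (pending dropped), breaks at step 4 where #5 pop() → 29 is illegal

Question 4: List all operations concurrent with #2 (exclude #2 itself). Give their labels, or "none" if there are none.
Answer: #1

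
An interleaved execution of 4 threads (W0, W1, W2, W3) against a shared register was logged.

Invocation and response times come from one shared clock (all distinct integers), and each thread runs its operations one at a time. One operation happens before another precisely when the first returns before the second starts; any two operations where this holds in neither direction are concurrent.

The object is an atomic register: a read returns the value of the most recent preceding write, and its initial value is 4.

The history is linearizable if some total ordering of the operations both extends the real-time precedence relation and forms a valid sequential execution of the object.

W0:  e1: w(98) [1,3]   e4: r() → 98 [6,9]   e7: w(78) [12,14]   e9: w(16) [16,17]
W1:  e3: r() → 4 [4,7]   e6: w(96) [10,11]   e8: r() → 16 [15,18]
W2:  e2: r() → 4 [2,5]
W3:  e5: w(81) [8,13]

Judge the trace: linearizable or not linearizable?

not linearizable

through event 6 a valid linearization exists; event 7 (e3 responding at time 7) ends that
3 orders of the 3 completed register ops respect real time; none is legal
include/drop combinations of the 1 pending operation (e4) were all tried; none helps
take e1, e2, e3 (pending dropped): step 2 already fails, because e2 r() → 4 cannot occur there
take e1, e3, e2 (pending dropped): step 2 already fails, because e3 r() → 4 cannot occur there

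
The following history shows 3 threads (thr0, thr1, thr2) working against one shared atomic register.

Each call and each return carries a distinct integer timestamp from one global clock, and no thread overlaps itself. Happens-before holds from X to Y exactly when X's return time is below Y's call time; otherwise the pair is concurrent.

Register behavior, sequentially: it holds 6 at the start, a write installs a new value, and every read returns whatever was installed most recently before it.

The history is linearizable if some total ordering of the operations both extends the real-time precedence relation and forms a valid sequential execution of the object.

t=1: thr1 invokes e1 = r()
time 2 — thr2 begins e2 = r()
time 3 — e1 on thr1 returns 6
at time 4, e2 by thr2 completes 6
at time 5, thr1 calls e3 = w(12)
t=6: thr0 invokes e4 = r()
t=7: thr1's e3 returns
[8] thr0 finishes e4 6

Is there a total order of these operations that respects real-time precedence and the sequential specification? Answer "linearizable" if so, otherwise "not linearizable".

linearizable

witness order: e1, e2, e4, e3
after step 1 (e1 r() → 6): value 6
after step 2 (e2 r() → 6): value 6
after step 3 (e4 r() → 6): value 6
after step 4 (e3 w(12)): value 12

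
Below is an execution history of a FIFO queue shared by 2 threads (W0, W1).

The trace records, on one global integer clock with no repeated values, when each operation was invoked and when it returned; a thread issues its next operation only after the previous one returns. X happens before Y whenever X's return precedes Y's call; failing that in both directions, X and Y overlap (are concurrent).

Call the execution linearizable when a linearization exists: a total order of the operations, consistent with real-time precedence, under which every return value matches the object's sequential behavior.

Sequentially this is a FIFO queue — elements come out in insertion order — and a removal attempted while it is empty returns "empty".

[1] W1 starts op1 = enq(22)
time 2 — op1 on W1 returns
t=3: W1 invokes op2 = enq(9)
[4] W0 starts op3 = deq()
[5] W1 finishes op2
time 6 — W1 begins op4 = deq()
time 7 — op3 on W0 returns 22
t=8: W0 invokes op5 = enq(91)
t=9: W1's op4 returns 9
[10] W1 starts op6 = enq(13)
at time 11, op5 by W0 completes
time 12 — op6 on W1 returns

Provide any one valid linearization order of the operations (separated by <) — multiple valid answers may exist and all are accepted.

op1 < op2 < op3 < op4 < op5 < op6

after step 1 (op1 enq(22)): queue <22>
after step 2 (op2 enq(9)): queue <22,9>
after step 3 (op3 deq() → 22): queue <9>
after step 4 (op4 deq() → 9): queue <>
after step 5 (op5 enq(91)): queue <91>
after step 6 (op6 enq(13)): queue <91,13>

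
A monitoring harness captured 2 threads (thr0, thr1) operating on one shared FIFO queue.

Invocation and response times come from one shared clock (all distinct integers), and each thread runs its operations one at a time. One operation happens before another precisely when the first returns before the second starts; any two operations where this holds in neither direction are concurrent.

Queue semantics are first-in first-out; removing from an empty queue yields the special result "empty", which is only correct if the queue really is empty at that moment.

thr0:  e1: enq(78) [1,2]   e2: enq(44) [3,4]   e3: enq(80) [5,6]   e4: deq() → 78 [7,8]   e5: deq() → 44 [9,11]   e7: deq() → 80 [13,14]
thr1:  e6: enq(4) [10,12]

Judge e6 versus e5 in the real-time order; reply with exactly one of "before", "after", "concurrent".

concurrent

e6 spans [10,12], e5 spans [9,11]
the intervals overlap in both directions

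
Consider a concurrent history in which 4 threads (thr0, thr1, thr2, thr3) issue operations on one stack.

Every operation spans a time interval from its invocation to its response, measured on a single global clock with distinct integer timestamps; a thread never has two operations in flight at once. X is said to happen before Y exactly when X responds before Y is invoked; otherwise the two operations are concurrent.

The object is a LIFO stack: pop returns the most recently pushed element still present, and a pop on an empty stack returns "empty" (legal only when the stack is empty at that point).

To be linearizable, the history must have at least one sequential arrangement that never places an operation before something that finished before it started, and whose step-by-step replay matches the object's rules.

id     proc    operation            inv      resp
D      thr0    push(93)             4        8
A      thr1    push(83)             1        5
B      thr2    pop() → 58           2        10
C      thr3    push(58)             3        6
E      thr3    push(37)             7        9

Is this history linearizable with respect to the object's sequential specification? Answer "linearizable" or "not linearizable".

linearizable

one valid linearization: A, C, B, D, E
step 1: A push(83) — stack <83>
step 2: C push(58) — stack <83,58>
step 3: B pop() → 58 — stack <83>
step 4: D push(93) — stack <83,93>
step 5: E push(37) — stack <83,93,37>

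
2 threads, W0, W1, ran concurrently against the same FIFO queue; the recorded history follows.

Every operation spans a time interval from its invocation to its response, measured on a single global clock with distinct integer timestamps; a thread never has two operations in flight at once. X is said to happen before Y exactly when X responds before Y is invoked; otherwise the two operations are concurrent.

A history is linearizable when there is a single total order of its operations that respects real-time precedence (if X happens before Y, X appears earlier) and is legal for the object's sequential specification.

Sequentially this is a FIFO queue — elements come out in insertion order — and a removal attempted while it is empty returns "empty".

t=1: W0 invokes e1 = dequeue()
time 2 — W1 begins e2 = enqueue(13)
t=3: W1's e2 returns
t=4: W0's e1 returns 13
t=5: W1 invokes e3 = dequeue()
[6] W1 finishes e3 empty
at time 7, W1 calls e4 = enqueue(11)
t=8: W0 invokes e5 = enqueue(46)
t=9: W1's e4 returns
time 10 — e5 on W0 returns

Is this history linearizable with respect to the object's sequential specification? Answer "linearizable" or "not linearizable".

one valid linearization: e2, e1, e3, e4, e5
after step 1 (e2 enqueue(13)): queue <13>
after step 2 (e1 dequeue() → 13): queue <>
after step 3 (e3 dequeue() → empty): queue <>
after step 4 (e4 enqueue(11)): queue <11>
after step 5 (e5 enqueue(46)): queue <11,46>

linearizable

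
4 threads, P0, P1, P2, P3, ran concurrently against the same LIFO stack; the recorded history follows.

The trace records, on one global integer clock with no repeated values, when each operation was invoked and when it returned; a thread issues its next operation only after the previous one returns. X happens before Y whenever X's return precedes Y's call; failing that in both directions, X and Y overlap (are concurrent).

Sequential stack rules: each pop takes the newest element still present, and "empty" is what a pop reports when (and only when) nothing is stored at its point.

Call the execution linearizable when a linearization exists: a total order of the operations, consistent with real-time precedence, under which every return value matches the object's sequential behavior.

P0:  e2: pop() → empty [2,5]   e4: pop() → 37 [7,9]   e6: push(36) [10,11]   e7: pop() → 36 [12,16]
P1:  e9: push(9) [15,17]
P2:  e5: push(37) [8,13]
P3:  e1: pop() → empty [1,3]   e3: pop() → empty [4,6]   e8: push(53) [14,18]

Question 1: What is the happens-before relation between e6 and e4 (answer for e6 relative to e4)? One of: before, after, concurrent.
after

e6 spans [10,11], e4 spans [7,9]
resp(e4)=9 < inv(e6)=10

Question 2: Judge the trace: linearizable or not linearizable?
linearizable

one valid linearization: e1, e2, e3, e5, e4, e6, e7, e8, e9
1. e1 pop() → empty, leaving stack <>
2. e2 pop() → empty, leaving stack <>
3. e3 pop() → empty, leaving stack <>
4. e5 push(37), leaving stack <37>
5. e4 pop() → 37, leaving stack <>
6. e6 push(36), leaving stack <36>
7. e7 pop() → 36, leaving stack <>
8. e8 push(53), leaving stack <53>
9. e9 push(9), leaving stack <53,9>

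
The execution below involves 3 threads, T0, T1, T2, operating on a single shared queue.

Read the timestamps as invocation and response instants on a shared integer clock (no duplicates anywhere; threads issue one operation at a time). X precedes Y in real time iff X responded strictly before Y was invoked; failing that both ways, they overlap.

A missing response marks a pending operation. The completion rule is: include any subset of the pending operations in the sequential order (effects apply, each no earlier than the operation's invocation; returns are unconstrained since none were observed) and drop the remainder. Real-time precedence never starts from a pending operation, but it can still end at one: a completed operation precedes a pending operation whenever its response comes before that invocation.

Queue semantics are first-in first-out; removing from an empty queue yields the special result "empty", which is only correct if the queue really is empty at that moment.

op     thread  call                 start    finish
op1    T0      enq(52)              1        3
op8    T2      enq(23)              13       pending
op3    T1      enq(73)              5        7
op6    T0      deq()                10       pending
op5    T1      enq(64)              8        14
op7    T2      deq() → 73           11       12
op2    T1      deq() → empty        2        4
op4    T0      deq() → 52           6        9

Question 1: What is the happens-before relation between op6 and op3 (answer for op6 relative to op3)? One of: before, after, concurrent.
op6 spans [10,…), op3 spans [5,7]
resp(op3)=7 < inv(op6)=10

after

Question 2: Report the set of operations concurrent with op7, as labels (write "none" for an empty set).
op7 spans [11,12]; an op avoiding the whole window 11..12 is ordered, any other is concurrent
op1 [1,3]: before
op2 [2,4]: before
op3 [5,7]: before
op4 [6,9]: before
op5 [8,14]: concurrent
op6 [10,…): concurrent
op8 [13,…): after

op5, op6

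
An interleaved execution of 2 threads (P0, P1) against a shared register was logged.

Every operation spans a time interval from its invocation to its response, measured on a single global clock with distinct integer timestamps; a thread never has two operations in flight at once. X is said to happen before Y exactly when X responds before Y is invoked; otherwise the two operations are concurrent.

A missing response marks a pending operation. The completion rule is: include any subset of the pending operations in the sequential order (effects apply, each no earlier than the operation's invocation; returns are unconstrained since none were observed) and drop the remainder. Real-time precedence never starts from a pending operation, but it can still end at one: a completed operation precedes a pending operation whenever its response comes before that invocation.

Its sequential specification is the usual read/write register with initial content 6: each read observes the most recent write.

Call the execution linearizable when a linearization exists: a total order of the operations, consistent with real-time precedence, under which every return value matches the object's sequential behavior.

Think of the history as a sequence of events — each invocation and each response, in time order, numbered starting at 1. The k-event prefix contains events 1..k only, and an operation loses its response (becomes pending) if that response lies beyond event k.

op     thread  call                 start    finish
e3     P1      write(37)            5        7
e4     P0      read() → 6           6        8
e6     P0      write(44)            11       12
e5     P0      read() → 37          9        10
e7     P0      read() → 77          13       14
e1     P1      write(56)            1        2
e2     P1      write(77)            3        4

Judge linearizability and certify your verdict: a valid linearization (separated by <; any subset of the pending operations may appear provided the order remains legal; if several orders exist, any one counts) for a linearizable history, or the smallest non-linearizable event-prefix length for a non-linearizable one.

not linearizable — minimal violating prefix: 8 events

through event 7 a valid linearization exists; event 8 (e4 responding at time 8) ends that
the 4 completed operations admit 2 real-time orders; each fails the register replay
for example e1, e2, e3, e4 fails at step 4: e4 read() → 6 is not legal there
for example e1, e2, e4, e3 fails at step 3: e4 read() → 6 is not legal there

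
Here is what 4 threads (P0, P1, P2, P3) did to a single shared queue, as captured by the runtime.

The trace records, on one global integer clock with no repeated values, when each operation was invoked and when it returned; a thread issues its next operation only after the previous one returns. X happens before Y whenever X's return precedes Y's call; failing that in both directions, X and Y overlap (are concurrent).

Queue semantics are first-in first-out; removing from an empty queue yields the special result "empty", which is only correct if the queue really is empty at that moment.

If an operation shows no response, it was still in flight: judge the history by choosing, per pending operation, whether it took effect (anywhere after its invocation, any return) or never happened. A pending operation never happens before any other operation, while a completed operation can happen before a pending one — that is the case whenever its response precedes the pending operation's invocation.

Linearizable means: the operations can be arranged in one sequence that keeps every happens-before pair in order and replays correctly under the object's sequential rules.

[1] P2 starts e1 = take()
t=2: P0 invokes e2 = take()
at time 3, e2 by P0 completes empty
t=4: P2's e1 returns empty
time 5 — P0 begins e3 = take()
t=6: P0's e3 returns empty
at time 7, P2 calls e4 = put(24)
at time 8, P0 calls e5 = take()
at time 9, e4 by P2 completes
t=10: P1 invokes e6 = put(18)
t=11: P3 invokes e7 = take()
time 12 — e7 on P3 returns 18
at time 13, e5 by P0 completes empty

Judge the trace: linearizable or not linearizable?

through event 12 a valid linearization exists; event 13 (e5 responding at time 13) ends that
6 completed operations, 6 real-time-consistent orders — every queue replay fails
no completion choice of the 1 pending operation (e6) rescues it — every subset was tried
e.g. e1, e2, e3, e4, e5, e7 (pending dropped): illegal at step 5, since e5 take() → empty cannot apply there
e.g. e1, e2, e3, e4, e7, e5 (pending dropped): illegal at step 5, since e7 take() → 18 cannot apply there

not linearizable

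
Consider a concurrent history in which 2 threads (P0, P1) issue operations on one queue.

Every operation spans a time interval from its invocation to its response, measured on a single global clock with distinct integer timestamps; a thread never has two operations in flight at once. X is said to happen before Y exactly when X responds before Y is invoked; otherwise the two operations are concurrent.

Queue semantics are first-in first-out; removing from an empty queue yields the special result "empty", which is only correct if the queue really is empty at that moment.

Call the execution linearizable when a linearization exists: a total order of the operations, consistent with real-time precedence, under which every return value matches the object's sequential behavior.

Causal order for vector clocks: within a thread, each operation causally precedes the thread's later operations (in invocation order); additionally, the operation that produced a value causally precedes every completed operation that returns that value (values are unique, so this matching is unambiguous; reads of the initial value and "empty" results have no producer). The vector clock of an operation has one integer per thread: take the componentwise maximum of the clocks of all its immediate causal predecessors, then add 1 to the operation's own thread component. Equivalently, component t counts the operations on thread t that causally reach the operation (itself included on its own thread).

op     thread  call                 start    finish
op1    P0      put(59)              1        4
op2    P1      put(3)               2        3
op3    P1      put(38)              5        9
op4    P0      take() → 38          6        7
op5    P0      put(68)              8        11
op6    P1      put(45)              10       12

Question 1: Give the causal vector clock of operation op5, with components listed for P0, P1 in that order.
Answer: (3, 2)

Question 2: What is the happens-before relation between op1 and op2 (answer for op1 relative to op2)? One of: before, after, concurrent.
Answer: concurrent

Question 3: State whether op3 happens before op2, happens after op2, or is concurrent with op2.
Answer: after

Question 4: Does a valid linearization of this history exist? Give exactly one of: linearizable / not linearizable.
not linearizable

already the first 7 events (up to op4's response at time 7) admit no linearization; the first 6 still do
no legal order exists: 2 real-time-consistent candidates over 3 completed queue operations, all rejected
every completion of the 1 pending operation (op3) was checked; none linearizes
e.g. op1, op2, op4 (pending dropped): illegal at step 3, since op4 take() → 38 cannot apply there
e.g. op2, op1, op4 (pending dropped): illegal at step 3, since op4 take() → 38 cannot apply there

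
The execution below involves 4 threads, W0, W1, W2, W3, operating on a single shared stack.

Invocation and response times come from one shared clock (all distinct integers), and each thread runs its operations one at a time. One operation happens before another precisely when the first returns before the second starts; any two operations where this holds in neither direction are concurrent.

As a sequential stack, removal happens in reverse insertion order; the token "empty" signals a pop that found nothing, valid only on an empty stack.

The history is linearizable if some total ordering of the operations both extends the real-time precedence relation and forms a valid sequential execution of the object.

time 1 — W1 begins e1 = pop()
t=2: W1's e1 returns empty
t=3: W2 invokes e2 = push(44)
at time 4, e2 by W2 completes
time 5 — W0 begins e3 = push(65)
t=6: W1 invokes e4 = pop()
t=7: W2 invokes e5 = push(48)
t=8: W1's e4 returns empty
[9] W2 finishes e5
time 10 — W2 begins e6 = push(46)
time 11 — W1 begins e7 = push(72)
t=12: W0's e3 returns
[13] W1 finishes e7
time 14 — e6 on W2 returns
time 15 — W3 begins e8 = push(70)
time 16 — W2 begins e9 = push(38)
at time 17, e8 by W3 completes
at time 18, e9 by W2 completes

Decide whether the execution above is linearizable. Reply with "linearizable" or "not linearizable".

through event 7 a valid linearization exists; event 8 (e4 responding at time 8) ends that
one real-time candidate order over the 3 completed operations — the stack replay rejects it
completion choices over the 2 pending operations (e3, e5) were checked; none helps
e.g. e1, e2, e4 (pending dropped): illegal at step 3, since e4 pop() → empty cannot apply there

not linearizable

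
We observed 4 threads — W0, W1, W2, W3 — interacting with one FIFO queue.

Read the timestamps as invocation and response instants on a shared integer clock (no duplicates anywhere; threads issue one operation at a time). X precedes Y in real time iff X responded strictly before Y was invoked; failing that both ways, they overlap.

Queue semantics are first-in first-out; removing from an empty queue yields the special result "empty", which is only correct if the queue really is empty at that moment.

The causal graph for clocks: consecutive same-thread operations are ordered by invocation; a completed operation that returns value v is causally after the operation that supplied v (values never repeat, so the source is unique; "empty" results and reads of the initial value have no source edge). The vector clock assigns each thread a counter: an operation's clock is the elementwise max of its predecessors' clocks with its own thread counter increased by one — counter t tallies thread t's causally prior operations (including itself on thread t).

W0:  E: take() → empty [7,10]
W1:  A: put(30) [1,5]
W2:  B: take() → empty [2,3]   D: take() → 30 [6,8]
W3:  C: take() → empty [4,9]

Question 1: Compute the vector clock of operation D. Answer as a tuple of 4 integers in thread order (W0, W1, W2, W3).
C (invocation 4): nothing precedes it; W3's component alone gives (0, 0, 0, 1)
B (invocation 2): nothing precedes it; W2's component alone gives (0, 0, 1, 0)
A (invocation 1): nothing precedes it; W1's component alone gives (0, 1, 0, 0)
E (invocation 7): nothing precedes it; W0's component alone gives (1, 0, 0, 0)
D (invocation 6): componentwise max over VC(A)=(0, 1, 0, 0), VC(B)=(0, 0, 1, 0), +1 at W2, giving (0, 1, 2, 0)
target: VC(D) = (0, 1, 2, 0)

(0, 1, 2, 0)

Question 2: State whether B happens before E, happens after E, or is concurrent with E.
B spans [2,3], E spans [7,10]
resp(B)=3 < inv(E)=7

before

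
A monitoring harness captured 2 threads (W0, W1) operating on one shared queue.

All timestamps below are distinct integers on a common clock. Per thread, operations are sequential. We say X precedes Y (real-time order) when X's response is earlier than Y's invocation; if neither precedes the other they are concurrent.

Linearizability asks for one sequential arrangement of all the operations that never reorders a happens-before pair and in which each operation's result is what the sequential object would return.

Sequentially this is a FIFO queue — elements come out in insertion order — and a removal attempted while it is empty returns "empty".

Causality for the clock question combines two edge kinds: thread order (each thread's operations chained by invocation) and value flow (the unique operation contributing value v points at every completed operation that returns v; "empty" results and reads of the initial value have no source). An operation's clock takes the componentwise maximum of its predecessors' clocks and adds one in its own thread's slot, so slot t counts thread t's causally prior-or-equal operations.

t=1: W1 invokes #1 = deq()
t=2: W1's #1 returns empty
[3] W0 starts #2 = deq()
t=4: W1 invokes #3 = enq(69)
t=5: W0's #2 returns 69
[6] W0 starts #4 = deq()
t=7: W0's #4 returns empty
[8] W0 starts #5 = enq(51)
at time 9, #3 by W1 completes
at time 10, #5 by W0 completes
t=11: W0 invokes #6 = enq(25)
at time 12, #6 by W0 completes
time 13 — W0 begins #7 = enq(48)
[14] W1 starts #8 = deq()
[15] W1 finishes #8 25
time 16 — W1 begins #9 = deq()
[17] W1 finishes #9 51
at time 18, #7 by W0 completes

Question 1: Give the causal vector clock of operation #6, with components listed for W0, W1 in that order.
Answer: (4, 2)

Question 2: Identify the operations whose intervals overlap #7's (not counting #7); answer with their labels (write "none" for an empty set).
Answer: #8, #9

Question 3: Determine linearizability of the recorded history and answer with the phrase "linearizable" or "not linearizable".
the violation lands at event 15, #8's response at time 15: events 1..14 linearize, events 1..15 do not
every one of the 4 real-time-consistent orders over 7 completed queue ops fails the sequential spec
no completion choice of the 1 pending operation (#7) rescues it — every subset was tried
take #1, #2, #3, #4, #5, #6, #8 (pending dropped): step 2 already fails, because #2 deq() → 69 cannot occur there
take #1, #2, #4, #3, #5, #6, #8 (pending dropped): step 2 already fails, because #2 deq() → 69 cannot occur there

not linearizable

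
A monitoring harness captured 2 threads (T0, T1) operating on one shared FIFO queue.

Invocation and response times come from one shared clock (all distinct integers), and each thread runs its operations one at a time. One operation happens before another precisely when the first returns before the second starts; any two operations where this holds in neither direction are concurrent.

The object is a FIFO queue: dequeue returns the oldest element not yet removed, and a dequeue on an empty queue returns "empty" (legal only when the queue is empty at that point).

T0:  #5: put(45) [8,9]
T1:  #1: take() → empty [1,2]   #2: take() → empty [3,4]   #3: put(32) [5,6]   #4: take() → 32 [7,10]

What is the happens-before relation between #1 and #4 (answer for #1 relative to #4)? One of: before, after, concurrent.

#1 spans [1,2], #4 spans [7,10]
resp(#1)=2 < inv(#4)=7

before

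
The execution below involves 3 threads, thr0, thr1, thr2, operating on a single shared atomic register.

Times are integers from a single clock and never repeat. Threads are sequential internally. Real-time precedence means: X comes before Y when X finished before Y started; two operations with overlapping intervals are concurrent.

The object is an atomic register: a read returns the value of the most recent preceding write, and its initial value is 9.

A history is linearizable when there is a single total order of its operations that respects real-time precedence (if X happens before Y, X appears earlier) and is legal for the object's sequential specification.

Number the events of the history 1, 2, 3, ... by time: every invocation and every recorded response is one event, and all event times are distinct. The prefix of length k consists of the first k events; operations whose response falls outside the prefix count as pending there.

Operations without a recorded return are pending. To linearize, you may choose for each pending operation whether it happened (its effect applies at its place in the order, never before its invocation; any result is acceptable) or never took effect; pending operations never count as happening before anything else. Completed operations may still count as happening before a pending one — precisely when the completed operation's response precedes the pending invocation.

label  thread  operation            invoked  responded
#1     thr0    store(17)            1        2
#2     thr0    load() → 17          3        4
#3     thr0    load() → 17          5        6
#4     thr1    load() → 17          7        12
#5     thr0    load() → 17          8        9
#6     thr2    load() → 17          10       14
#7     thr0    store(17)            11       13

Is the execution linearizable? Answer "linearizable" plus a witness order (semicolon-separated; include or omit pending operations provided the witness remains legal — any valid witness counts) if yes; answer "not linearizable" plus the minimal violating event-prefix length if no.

linearizable — witness: #1; #2; #3; #4; #5; #6; #7

1. #1 store(17), leaving value 17
2. #2 load() → 17, leaving value 17
3. #3 load() → 17, leaving value 17
4. #4 load() → 17, leaving value 17
5. #5 load() → 17, leaving value 17
6. #6 load() → 17, leaving value 17
7. #7 store(17), leaving value 17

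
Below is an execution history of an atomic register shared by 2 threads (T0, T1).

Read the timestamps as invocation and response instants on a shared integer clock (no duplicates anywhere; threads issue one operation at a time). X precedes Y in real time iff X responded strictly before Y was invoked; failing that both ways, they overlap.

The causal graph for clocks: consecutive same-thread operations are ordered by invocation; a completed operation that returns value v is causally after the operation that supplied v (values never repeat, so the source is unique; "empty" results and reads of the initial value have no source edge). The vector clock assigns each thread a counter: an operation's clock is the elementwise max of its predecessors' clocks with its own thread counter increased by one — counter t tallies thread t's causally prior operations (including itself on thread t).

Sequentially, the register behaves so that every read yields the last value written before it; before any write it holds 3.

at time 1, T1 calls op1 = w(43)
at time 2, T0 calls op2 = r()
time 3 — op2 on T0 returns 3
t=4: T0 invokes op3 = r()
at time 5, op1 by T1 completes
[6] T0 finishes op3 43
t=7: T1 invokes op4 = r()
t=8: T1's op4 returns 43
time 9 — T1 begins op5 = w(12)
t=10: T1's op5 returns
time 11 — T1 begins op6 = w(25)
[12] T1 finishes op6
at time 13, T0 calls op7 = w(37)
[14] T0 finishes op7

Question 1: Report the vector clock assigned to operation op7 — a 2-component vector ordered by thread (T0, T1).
VC(op1, invoked at 1): no causal predecessors; +1 on T1 → (0, 1)
VC(op2, invoked at 2): no causal predecessors; +1 on T0 → (1, 0)
VC(op4, invoked at 7): max of VC(op1)=(0, 1), then +1 on thread T1 → (0, 2)
VC(op5, invoked at 9): max of VC(op4)=(0, 2), then +1 on thread T1 → (0, 3)
VC(op3, invoked at 4): max of VC(op1)=(0, 1), VC(op2)=(1, 0), then +1 on thread T0 → (2, 1)
VC(op6, invoked at 11): max of VC(op5)=(0, 3), then +1 on thread T1 → (0, 4)
VC(op7, invoked at 13): max of VC(op3)=(2, 1), then +1 on thread T0 → (3, 1)
target: VC(op7) = (3, 1)

(3, 1)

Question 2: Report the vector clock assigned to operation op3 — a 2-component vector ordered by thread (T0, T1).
op1, invoked 1, has no incoming edges; only T1's bump applies → (0, 1)
op2, invoked 2, has no incoming edges; only T0's bump applies → (1, 0)
invoked at 7, op4 merges VC(op1)=(0, 1) and bumps T1's slot → (0, 2)
invoked at 9, op5 merges VC(op4)=(0, 2) and bumps T1's slot → (0, 3)
invoked at 4, op3 merges VC(op1)=(0, 1), VC(op2)=(1, 0) and bumps T0's slot → (2, 1)
invoked at 11, op6 merges VC(op5)=(0, 3) and bumps T1's slot → (0, 4)
invoked at 13, op7 merges VC(op3)=(2, 1) and bumps T0's slot → (3, 1)
target: VC(op3) = (2, 1)

(2, 1)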